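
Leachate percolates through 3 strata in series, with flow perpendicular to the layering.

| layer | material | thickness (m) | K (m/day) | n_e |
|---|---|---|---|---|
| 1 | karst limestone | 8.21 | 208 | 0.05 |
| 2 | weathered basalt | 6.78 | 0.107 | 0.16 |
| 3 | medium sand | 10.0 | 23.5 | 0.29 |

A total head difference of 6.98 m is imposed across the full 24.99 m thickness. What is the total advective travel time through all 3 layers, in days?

40.2

With flow normal to the layers, continuity requires the same specific discharge q through every layer.
Σ(b_i/K_i) = 8.21/208 + 6.78/0.107 + 10.0/23.5 = 63.83 d.
q = Δh / Σ(b_i/K_i) = 6.98 / 63.83 = 0.1094 m/day.
In each layer the seepage velocity is v_i = q/n_i, so the layer transit time is t_i = b_i·n_i / q:
  layer 1 (karst limestone): t_1 = 8.21 × 0.05 / 0.1094 = 3.754 d
  layer 2 (weathered basalt): t_2 = 6.78 × 0.16 / 0.1094 = 9.920 d
  layer 3 (medium sand): t_3 = 10.0 × 0.29 / 0.1094 = 26.52 d
Total t = Σ t_i = 40.19 days.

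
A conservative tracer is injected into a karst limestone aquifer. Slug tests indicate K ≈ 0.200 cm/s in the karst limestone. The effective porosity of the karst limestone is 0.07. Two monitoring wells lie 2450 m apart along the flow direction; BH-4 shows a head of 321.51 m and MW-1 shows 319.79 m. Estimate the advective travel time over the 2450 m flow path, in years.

Convert K: 0.200 cm/s × 864 = 172.8 m/day.
Hydraulic gradient i = (321.51 − 319.79) / 2450 = 1.72 / 2450 = 0.0007020.
Darcy flux q = K · i = 172.8 × 0.0007020 = 0.1213 m/day.
Seepage velocity v = q / n_e = 0.1213 / 0.07 = 1.733 m/day.
Travel time t = L / v = 2450 / 1.733 = 1414 days = 3.871 years.

3.87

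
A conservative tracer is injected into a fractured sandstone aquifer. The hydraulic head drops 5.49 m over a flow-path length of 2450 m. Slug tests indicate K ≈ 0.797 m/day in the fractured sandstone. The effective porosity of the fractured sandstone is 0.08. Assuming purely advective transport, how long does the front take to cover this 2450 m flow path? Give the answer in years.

300

Hydraulic gradient i = Δh / L = 5.49 / 2450 = 0.002241.
Darcy flux q = K · i = 0.7970 × 0.002241 = 0.001786 m/day.
Seepage velocity v = q / n_e = 0.001786 / 0.08 = 0.02232 m/day.
Travel time t = L / v = 2450 / 0.02232 = 1.097e+05 days = 300.5 years.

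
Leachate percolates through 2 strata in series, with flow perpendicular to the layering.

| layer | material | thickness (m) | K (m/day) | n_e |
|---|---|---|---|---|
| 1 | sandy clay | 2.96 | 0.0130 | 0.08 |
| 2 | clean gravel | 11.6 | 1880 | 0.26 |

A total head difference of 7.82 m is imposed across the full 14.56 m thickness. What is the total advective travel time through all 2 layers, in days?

94.7

With flow normal to the layers, continuity requires the same specific discharge q through every layer.
Σ(b_i/K_i) = 2.96/0.0130 + 11.6/1880 = 227.7 d.
q = Δh / Σ(b_i/K_i) = 7.82 / 227.7 = 0.03434 m/day.
In each layer the seepage velocity is v_i = q/n_i, so the layer transit time is t_i = b_i·n_i / q:
  layer 1 (sandy clay): t_1 = 2.96 × 0.08 / 0.03434 = 6.895 d
  layer 2 (clean gravel): t_2 = 11.6 × 0.26 / 0.03434 = 87.82 d
Total t = Σ t_i = 94.71 days.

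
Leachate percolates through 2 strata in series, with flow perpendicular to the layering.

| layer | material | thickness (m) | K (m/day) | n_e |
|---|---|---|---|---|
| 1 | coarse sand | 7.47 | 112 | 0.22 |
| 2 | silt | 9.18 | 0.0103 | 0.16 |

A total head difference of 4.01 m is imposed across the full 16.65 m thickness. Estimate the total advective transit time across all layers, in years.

1.89

With flow normal to the layers, continuity requires the same specific discharge q through every layer.
Σ(b_i/K_i) = 7.47/112 + 9.18/0.0103 = 891.3 d.
q = Δh / Σ(b_i/K_i) = 4.01 / 891.3 = 0.004499 m/day.
In each layer the seepage velocity is v_i = q/n_i, so the layer transit time is t_i = b_i·n_i / q:
  layer 1 (coarse sand): t_1 = 7.47 × 0.22 / 0.004499 = 365.3 d
  layer 2 (silt): t_2 = 9.18 × 0.16 / 0.004499 = 326.5 d
Total t = Σ t_i = 691.8 days = 1.894 years.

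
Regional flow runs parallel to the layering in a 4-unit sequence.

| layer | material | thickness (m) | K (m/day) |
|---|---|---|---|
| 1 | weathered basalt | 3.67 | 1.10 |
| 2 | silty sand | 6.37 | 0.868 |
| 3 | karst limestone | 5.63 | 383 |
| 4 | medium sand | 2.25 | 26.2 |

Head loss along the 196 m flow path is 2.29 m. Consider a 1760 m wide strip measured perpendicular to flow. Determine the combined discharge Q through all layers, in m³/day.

Flow is parallel to layering, so each bed carries its own Darcy discharge and the transmissivities add.
Σ(K_i·b_i) = 1.10×3.67 + 0.868×6.37 + 383×5.63 + 26.2×2.25 = 2225 m²/day.
Hydraulic gradient i = Δh / L = 2.29 / 196 = 0.01168.
Q = Σ(K_i·b_i) · W · i = 2225 × 1760 × 0.01168 = 45749 m³/day.

45700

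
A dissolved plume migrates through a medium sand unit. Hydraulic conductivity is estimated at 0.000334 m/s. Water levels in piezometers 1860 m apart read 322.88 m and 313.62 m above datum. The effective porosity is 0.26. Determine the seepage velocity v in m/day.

0.553

Convert K: 0.000334 m/s × 86400 = 28.86 m/day.
Hydraulic gradient i = (322.88 − 313.62) / 1860 = 9.26 / 1860 = 0.004978.
Darcy flux q = K · i = 28.86 × 0.004978 = 0.1437 m/day.
Seepage velocity v = q / n_e = 0.1437 / 0.26 = 0.5526 m/day.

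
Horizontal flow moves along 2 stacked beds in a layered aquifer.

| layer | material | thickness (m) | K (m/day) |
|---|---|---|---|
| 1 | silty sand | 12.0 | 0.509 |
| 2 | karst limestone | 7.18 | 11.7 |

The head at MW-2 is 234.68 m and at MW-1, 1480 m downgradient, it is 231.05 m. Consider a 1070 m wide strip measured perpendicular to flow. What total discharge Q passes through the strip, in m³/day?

236

Flow is parallel to layering, so each bed carries its own Darcy discharge and the transmissivities add.
Σ(K_i·b_i) = 0.509×12.0 + 11.7×7.18 = 90.11 m²/day.
Hydraulic gradient i = (234.68 − 231.05) / 1480 = 3.63 / 1480 = 0.002453.
Q = Σ(K_i·b_i) · W · i = 90.11 × 1070 × 0.002453 = 236.5 m³/day.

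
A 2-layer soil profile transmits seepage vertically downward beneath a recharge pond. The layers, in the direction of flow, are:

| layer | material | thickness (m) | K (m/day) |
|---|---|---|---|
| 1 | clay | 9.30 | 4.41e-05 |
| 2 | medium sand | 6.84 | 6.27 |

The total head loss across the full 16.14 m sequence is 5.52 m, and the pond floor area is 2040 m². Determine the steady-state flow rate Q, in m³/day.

0.0534

Flow is perpendicular to layering, so the layers act in series and the equivalent K is the thickness-weighted harmonic mean.
Total thickness L = 9.30 + 6.84 = 16.14 m.
Σ(b_i/K_i) = 9.30/4.41e-05 + 6.84/6.27 = 2.109e+05 d.
K_eq = L / Σ(b_i/K_i) = 16.14 / 2.109e+05 = 7.653e-05 m/day.
Q = K_eq · A · (Δh/L) = 7.653e-05 × 2040 × (5.52/16.14) = 0.05340 m³/day.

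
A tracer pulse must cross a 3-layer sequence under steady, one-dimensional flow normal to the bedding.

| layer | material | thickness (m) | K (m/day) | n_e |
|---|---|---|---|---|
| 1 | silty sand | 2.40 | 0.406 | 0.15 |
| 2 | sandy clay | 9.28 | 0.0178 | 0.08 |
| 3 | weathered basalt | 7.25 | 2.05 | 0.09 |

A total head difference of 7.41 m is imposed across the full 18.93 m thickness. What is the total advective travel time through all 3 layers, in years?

0.344

With flow normal to the layers, continuity requires the same specific discharge q through every layer.
Σ(b_i/K_i) = 2.40/0.406 + 9.28/0.0178 + 7.25/2.05 = 530.8 d.
q = Δh / Σ(b_i/K_i) = 7.41 / 530.8 = 0.01396 m/day.
In each layer the seepage velocity is v_i = q/n_i, so the layer transit time is t_i = b_i·n_i / q:
  layer 1 (silty sand): t_1 = 2.40 × 0.15 / 0.01396 = 25.79 d
  layer 2 (sandy clay): t_2 = 9.28 × 0.08 / 0.01396 = 53.18 d
  layer 3 (weathered basalt): t_3 = 7.25 × 0.09 / 0.01396 = 46.74 d
Total t = Σ t_i = 125.7 days = 0.3442 years.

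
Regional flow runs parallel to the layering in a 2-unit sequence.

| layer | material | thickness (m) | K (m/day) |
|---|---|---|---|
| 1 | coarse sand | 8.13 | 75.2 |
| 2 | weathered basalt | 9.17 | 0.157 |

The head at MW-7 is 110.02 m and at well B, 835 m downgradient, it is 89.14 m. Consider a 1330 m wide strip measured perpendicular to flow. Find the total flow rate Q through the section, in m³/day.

Flow is parallel to layering, so each bed carries its own Darcy discharge and the transmissivities add.
Σ(K_i·b_i) = 75.2×8.13 + 0.157×9.17 = 612.8 m²/day.
Hydraulic gradient i = (110.02 − 89.14) / 835 = 20.88 / 835 = 0.02501.
Q = Σ(K_i·b_i) · W · i = 612.8 × 1330 × 0.02501 = 20381 m³/day.

20400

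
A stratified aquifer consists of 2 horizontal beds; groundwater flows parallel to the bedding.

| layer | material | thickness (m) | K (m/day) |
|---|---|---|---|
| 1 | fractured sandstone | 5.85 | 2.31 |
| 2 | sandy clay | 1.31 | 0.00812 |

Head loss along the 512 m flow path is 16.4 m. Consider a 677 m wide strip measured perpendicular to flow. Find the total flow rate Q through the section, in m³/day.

Flow is parallel to layering, so each bed carries its own Darcy discharge and the transmissivities add.
Σ(K_i·b_i) = 2.31×5.85 + 0.00812×1.31 = 13.52 m²/day.
Hydraulic gradient i = Δh / L = 16.4 / 512 = 0.03203.
Q = Σ(K_i·b_i) · W · i = 13.52 × 677 × 0.03203 = 293.3 m³/day.

293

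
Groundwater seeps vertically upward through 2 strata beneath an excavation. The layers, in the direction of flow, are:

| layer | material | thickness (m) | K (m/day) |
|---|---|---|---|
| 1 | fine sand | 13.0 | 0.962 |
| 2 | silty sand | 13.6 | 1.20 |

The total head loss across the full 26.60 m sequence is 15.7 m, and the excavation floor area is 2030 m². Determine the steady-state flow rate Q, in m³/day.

1280

Flow is perpendicular to layering, so the layers act in series and the equivalent K is the thickness-weighted harmonic mean.
Total thickness L = 13.0 + 13.6 = 26.60 m.
Σ(b_i/K_i) = 13.0/0.962 + 13.6/1.20 = 24.85 d.
K_eq = L / Σ(b_i/K_i) = 26.60 / 24.85 = 1.071 m/day.
Q = K_eq · A · (Δh/L) = 1.071 × 2030 × (15.7/26.60) = 1283 m³/day.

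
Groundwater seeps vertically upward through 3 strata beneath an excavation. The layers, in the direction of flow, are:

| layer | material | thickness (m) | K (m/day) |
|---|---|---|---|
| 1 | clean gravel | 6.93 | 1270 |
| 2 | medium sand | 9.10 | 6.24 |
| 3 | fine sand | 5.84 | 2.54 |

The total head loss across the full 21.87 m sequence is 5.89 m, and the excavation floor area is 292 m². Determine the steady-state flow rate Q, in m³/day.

457

Flow is perpendicular to layering, so the layers act in series and the equivalent K is the thickness-weighted harmonic mean.
Total thickness L = 6.93 + 9.10 + 5.84 = 21.87 m.
Σ(b_i/K_i) = 6.93/1270 + 9.10/6.24 + 5.84/2.54 = 3.763 d.
K_eq = L / Σ(b_i/K_i) = 21.87 / 3.763 = 5.812 m/day.
Q = K_eq · A · (Δh/L) = 5.812 × 292 × (5.89/21.87) = 457.0 m³/day.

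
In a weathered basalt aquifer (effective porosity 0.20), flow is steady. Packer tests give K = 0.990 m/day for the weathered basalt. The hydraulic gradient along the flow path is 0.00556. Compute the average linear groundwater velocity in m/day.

Hydraulic gradient i = 0.00556.
Darcy flux q = K · i = 0.9900 × 0.005560 = 0.005504 m/day.
Seepage velocity v = q / n_e = 0.005504 / 0.20 = 0.02752 m/day.

0.0275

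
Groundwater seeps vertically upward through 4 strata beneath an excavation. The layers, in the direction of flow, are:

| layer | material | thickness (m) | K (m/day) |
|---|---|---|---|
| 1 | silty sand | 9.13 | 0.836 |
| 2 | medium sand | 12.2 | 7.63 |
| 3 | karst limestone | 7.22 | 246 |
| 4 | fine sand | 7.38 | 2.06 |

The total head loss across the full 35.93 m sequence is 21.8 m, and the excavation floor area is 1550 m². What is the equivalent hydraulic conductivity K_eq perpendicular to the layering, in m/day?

2.23

Flow is perpendicular to layering, so the layers act in series and the equivalent K is the thickness-weighted harmonic mean.
Total thickness L = 9.13 + 12.2 + 7.22 + 7.38 = 35.93 m.
Σ(b_i/K_i) = 9.13/0.836 + 12.2/7.63 + 7.22/246 + 7.38/2.06 = 16.13 d.
K_eq = L / Σ(b_i/K_i) = 35.93 / 16.13 = 2.227 m/day.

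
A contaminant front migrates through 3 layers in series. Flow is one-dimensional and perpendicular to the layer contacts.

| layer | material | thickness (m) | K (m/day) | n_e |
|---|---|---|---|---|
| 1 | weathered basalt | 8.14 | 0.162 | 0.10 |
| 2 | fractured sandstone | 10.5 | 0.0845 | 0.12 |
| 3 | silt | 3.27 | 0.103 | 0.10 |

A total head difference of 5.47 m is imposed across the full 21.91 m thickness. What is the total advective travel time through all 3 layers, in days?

With flow normal to the layers, continuity requires the same specific discharge q through every layer.
Σ(b_i/K_i) = 8.14/0.162 + 10.5/0.0845 + 3.27/0.103 = 206.3 d.
q = Δh / Σ(b_i/K_i) = 5.47 / 206.3 = 0.02652 m/day.
In each layer the seepage velocity is v_i = q/n_i, so the layer transit time is t_i = b_i·n_i / q:
  layer 1 (weathered basalt): t_1 = 8.14 × 0.10 / 0.02652 = 30.69 d
  layer 2 (fractured sandstone): t_2 = 10.5 × 0.12 / 0.02652 = 47.51 d
  layer 3 (silt): t_3 = 3.27 × 0.10 / 0.02652 = 12.33 d
Total t = Σ t_i = 90.53 days.

90.5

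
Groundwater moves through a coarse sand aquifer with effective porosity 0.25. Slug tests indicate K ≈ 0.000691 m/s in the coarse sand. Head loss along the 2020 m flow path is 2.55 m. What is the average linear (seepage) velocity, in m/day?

0.301

Convert K: 0.000691 m/s × 86400 = 59.70 m/day.
Hydraulic gradient i = Δh / L = 2.55 / 2020 = 0.001262.
Darcy flux q = K · i = 59.70 × 0.001262 = 0.07537 m/day.
Seepage velocity v = q / n_e = 0.07537 / 0.25 = 0.3015 m/day.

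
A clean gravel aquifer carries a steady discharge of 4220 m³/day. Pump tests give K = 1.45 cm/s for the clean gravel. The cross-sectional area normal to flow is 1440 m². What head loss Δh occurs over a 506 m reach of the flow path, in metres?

1.18

Convert K: 1.45 cm/s × 864 = 1253 m/day.
From Q = K·A·i, i = Q / (K·A) = 4220 / (1253 × 1440) = 0.002339.
Head loss Δh = i · L = 0.002339 × 506 = 1.184 m.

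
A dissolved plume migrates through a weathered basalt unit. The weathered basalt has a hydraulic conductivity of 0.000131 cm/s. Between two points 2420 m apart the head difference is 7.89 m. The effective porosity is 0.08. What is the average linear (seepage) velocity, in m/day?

0.00461

Convert K: 0.000131 cm/s × 864 = 0.1132 m/day.
Hydraulic gradient i = Δh / L = 7.89 / 2420 = 0.003260.
Darcy flux q = K · i = 0.1132 × 0.003260 = 0.0003690 m/day.
Seepage velocity v = q / n_e = 0.0003690 / 0.08 = 0.004613 m/day.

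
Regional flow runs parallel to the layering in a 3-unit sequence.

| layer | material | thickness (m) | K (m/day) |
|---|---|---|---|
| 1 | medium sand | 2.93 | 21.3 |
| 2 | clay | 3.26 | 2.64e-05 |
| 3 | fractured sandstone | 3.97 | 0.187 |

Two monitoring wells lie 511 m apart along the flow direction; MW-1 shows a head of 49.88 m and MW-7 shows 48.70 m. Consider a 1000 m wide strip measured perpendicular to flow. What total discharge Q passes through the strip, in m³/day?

146

Flow is parallel to layering, so each bed carries its own Darcy discharge and the transmissivities add.
Σ(K_i·b_i) = 21.3×2.93 + 2.64e-05×3.26 + 0.187×3.97 = 63.15 m²/day.
Hydraulic gradient i = (49.88 − 48.70) / 511 = 1.18 / 511 = 0.002309.
Q = Σ(K_i·b_i) · W · i = 63.15 × 1000 × 0.002309 = 145.8 m³/day.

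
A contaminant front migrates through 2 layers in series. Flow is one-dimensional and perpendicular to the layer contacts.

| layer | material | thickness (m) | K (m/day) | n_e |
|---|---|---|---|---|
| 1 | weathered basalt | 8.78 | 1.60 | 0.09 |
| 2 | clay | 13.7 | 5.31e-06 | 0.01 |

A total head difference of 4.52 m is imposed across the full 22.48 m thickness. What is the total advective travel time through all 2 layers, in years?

With flow normal to the layers, continuity requires the same specific discharge q through every layer.
Σ(b_i/K_i) = 8.78/1.60 + 13.7/5.31e-06 = 2.580e+06 d.
q = Δh / Σ(b_i/K_i) = 4.52 / 2.580e+06 = 1.752e-06 m/day.
In each layer the seepage velocity is v_i = q/n_i, so the layer transit time is t_i = b_i·n_i / q:
  layer 1 (weathered basalt): t_1 = 8.78 × 0.09 / 1.752e-06 = 4.511e+05 d
  layer 2 (clay): t_2 = 13.7 × 0.01 / 1.752e-06 = 78200 d
Total t = Σ t_i = 5.293e+05 days = 1449 years.

1450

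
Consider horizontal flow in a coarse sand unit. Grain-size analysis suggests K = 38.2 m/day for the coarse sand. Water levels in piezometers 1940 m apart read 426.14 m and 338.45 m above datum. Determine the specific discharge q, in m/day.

1.73

Hydraulic gradient i = (426.14 − 338.45) / 1940 = 87.69 / 1940 = 0.04520.
Specific discharge q = K · i = 38.20 × 0.04520 = 1.727 m/day.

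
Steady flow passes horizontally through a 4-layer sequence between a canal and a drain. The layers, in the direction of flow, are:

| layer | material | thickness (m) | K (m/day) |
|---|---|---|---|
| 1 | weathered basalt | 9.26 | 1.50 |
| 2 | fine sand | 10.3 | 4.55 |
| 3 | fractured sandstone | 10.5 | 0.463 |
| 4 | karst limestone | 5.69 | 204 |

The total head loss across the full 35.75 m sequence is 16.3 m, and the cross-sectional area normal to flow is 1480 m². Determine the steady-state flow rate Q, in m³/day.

Flow is perpendicular to layering, so the layers act in series and the equivalent K is the thickness-weighted harmonic mean.
Total thickness L = 9.26 + 10.3 + 10.5 + 5.69 = 35.75 m.
Σ(b_i/K_i) = 9.26/1.50 + 10.3/4.55 + 10.5/0.463 + 5.69/204 = 31.14 d.
K_eq = L / Σ(b_i/K_i) = 35.75 / 31.14 = 1.148 m/day.
Q = K_eq · A · (Δh/L) = 1.148 × 1480 × (16.3/35.75) = 774.6 m³/day.

775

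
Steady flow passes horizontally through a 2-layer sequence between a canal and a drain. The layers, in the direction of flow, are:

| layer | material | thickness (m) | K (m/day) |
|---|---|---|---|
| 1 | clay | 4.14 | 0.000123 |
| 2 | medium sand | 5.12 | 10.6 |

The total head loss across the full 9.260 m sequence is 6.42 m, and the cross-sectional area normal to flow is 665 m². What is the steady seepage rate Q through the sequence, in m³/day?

0.127

Flow is perpendicular to layering, so the layers act in series and the equivalent K is the thickness-weighted harmonic mean.
Total thickness L = 4.14 + 5.12 = 9.260 m.
Σ(b_i/K_i) = 4.14/0.000123 + 5.12/10.6 = 33659 d.
K_eq = L / Σ(b_i/K_i) = 9.260 / 33659 = 0.0002751 m/day.
Q = K_eq · A · (Δh/L) = 0.0002751 × 665 × (6.42/9.260) = 0.1268 m³/day.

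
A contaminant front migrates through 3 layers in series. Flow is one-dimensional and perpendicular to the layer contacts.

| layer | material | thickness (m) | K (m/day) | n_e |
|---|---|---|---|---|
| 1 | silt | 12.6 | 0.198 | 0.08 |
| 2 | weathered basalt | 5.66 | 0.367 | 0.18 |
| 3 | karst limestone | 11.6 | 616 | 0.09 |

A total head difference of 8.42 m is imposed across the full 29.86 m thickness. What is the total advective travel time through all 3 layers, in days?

With flow normal to the layers, continuity requires the same specific discharge q through every layer.
Σ(b_i/K_i) = 12.6/0.198 + 5.66/0.367 + 11.6/616 = 79.08 d.
q = Δh / Σ(b_i/K_i) = 8.42 / 79.08 = 0.1065 m/day.
In each layer the seepage velocity is v_i = q/n_i, so the layer transit time is t_i = b_i·n_i / q:
  layer 1 (silt): t_1 = 12.6 × 0.08 / 0.1065 = 9.467 d
  layer 2 (weathered basalt): t_2 = 5.66 × 0.18 / 0.1065 = 9.568 d
  layer 3 (karst limestone): t_3 = 11.6 × 0.09 / 0.1065 = 9.805 d
Total t = Σ t_i = 28.84 days.

28.8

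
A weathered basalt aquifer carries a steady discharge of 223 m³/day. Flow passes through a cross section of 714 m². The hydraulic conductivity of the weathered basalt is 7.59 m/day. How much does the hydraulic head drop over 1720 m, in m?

From Q = K·A·i, i = Q / (K·A) = 223 / (7.590 × 714.0) = 0.04115.
Head loss Δh = i · L = 0.04115 × 1720 = 70.78 m.

70.8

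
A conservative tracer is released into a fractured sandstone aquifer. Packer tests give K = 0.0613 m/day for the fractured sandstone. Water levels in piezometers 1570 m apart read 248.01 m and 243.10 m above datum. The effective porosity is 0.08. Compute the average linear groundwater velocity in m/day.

0.00240

Hydraulic gradient i = (248.01 − 243.10) / 1570 = 4.91 / 1570 = 0.003127.
Darcy flux q = K · i = 0.06130 × 0.003127 = 0.0001917 m/day.
Seepage velocity v = q / n_e = 0.0001917 / 0.08 = 0.002396 m/day.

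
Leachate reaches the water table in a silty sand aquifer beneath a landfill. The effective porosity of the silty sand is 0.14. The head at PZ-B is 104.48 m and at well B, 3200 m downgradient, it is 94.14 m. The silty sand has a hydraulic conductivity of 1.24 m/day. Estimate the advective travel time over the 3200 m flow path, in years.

Hydraulic gradient i = (104.48 − 94.14) / 3200 = 10.34 / 3200 = 0.003231.
Darcy flux q = K · i = 1.240 × 0.003231 = 0.004007 m/day.
Seepage velocity v = q / n_e = 0.004007 / 0.14 = 0.02862 m/day.
Travel time t = L / v = 3200 / 0.02862 = 1.118e+05 days = 306.1 years.

306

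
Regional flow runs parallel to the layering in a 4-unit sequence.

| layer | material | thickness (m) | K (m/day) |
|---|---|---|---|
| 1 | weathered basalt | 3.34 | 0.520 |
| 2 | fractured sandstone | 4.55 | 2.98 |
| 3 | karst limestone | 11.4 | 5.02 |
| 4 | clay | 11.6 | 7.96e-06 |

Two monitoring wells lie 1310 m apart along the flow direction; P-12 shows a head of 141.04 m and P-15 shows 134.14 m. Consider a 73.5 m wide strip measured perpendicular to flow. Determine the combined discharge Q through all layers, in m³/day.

Flow is parallel to layering, so each bed carries its own Darcy discharge and the transmissivities add.
Σ(K_i·b_i) = 0.520×3.34 + 2.98×4.55 + 5.02×11.4 + 7.96e-06×11.6 = 72.52 m²/day.
Hydraulic gradient i = (141.04 − 134.14) / 1310 = 6.9 / 1310 = 0.005267.
Q = Σ(K_i·b_i) · W · i = 72.52 × 73.5 × 0.005267 = 28.08 m³/day.

28.1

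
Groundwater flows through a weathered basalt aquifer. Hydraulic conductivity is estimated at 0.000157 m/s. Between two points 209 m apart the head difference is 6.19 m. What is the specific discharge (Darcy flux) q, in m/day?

Convert K: 0.000157 m/s × 86400 = 13.56 m/day.
Hydraulic gradient i = Δh / L = 6.19 / 209 = 0.02962.
Specific discharge q = K · i = 13.56 × 0.02962 = 0.4018 m/day.

0.402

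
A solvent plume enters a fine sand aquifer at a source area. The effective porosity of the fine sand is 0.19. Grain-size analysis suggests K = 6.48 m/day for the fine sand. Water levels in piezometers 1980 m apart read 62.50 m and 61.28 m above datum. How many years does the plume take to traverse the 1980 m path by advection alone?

258

Hydraulic gradient i = (62.50 − 61.28) / 1980 = 1.22 / 1980 = 0.0006162.
Darcy flux q = K · i = 6.480 × 0.0006162 = 0.003993 m/day.
Seepage velocity v = q / n_e = 0.003993 / 0.19 = 0.02101 m/day.
Travel time t = L / v = 1980 / 0.02101 = 94221 days = 258.0 years.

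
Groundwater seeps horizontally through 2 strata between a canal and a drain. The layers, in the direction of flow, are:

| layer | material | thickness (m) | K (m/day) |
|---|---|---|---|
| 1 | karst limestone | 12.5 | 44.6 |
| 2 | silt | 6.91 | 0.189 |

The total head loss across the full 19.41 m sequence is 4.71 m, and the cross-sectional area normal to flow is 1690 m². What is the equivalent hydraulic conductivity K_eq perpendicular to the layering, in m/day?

Flow is perpendicular to layering, so the layers act in series and the equivalent K is the thickness-weighted harmonic mean.
Total thickness L = 12.5 + 6.91 = 19.41 m.
Σ(b_i/K_i) = 12.5/44.6 + 6.91/0.189 = 36.84 d.
K_eq = L / Σ(b_i/K_i) = 19.41 / 36.84 = 0.5269 m/day.

0.527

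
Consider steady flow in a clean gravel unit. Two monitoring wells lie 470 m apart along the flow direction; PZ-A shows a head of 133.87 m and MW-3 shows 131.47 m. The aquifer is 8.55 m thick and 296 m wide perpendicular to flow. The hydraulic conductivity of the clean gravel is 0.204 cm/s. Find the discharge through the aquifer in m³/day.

Convert K: 0.204 cm/s × 864 = 176.3 m/day.
Cross-sectional area A = 296 × 8.55 = 2531 m².
Hydraulic gradient i = (133.87 − 131.47) / 470 = 2.4 / 470 = 0.005106.
Darcy's law: Q = K · A · i = 176.3 × 2531 × 0.005106 = 2278 m³/day.

2280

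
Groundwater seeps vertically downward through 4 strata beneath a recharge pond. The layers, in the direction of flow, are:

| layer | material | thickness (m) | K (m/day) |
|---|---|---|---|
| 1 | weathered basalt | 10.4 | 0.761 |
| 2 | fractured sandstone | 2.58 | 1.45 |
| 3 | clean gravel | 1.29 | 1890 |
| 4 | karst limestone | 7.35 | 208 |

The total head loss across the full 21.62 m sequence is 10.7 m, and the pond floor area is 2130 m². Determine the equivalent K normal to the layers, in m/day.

1.40

Flow is perpendicular to layering, so the layers act in series and the equivalent K is the thickness-weighted harmonic mean.
Total thickness L = 10.4 + 2.58 + 1.29 + 7.35 = 21.62 m.
Σ(b_i/K_i) = 10.4/0.761 + 2.58/1.45 + 1.29/1890 + 7.35/208 = 15.48 d.
K_eq = L / Σ(b_i/K_i) = 21.62 / 15.48 = 1.397 m/day.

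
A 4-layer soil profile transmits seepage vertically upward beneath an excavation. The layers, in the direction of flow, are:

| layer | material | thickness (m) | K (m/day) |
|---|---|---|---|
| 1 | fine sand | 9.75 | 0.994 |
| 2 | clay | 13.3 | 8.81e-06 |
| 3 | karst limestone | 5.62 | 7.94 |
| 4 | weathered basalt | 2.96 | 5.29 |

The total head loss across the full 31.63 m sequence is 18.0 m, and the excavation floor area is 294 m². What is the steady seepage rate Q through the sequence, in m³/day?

Flow is perpendicular to layering, so the layers act in series and the equivalent K is the thickness-weighted harmonic mean.
Total thickness L = 9.75 + 13.3 + 5.62 + 2.96 = 31.63 m.
Σ(b_i/K_i) = 9.75/0.994 + 13.3/8.81e-06 + 5.62/7.94 + 2.96/5.29 = 1.510e+06 d.
K_eq = L / Σ(b_i/K_i) = 31.63 / 1.510e+06 = 2.095e-05 m/day.
Q = K_eq · A · (Δh/L) = 2.095e-05 × 294 × (18.0/31.63) = 0.003505 m³/day.

0.00351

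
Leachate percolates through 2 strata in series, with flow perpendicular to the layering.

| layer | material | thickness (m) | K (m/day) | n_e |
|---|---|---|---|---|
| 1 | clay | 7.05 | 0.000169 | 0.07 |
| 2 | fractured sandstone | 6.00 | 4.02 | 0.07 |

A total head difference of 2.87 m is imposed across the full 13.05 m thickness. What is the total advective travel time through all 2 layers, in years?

With flow normal to the layers, continuity requires the same specific discharge q through every layer.
Σ(b_i/K_i) = 7.05/0.000169 + 6.00/4.02 = 41717 d.
q = Δh / Σ(b_i/K_i) = 2.87 / 41717 = 6.880e-05 m/day.
In each layer the seepage velocity is v_i = q/n_i, so the layer transit time is t_i = b_i·n_i / q:
  layer 1 (clay): t_1 = 7.05 × 0.07 / 6.880e-05 = 7173 d
  layer 2 (fractured sandstone): t_2 = 6.00 × 0.07 / 6.880e-05 = 6105 d
Total t = Σ t_i = 13278 days = 36.35 years.

36.4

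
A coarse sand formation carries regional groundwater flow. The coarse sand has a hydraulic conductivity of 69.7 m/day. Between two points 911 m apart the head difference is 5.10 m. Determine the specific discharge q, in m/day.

Hydraulic gradient i = Δh / L = 5.10 / 911 = 0.005598.
Specific discharge q = K · i = 69.70 × 0.005598 = 0.3902 m/day.

0.390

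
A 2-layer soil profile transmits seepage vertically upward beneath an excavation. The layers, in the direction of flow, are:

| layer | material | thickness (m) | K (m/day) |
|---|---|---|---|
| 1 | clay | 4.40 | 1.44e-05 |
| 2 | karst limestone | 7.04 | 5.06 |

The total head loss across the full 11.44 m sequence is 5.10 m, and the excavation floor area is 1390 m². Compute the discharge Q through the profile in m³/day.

0.0232

Flow is perpendicular to layering, so the layers act in series and the equivalent K is the thickness-weighted harmonic mean.
Total thickness L = 4.40 + 7.04 = 11.44 m.
Σ(b_i/K_i) = 4.40/1.44e-05 + 7.04/5.06 = 3.056e+05 d.
K_eq = L / Σ(b_i/K_i) = 11.44 / 3.056e+05 = 3.744e-05 m/day.
Q = K_eq · A · (Δh/L) = 3.744e-05 × 1390 × (5.10/11.44) = 0.02320 m³/day.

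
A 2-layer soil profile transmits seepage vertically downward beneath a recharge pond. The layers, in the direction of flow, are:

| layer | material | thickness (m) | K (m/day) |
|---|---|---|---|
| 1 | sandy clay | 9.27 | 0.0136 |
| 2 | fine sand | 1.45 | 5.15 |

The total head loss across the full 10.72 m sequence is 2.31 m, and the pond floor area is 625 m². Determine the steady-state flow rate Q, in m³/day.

Flow is perpendicular to layering, so the layers act in series and the equivalent K is the thickness-weighted harmonic mean.
Total thickness L = 9.27 + 1.45 = 10.72 m.
Σ(b_i/K_i) = 9.27/0.0136 + 1.45/5.15 = 681.9 d.
K_eq = L / Σ(b_i/K_i) = 10.72 / 681.9 = 0.01572 m/day.
Q = K_eq · A · (Δh/L) = 0.01572 × 625 × (2.31/10.72) = 2.117 m³/day.

2.12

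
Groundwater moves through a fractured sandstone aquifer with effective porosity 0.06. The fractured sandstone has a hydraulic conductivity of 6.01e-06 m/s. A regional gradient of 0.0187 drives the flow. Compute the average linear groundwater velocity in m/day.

0.162

Convert K: 6.01e-06 m/s × 86400 = 0.5193 m/day.
Hydraulic gradient i = 0.0187.
Darcy flux q = K · i = 0.5193 × 0.01870 = 0.009710 m/day.
Seepage velocity v = q / n_e = 0.009710 / 0.06 = 0.1618 m/day.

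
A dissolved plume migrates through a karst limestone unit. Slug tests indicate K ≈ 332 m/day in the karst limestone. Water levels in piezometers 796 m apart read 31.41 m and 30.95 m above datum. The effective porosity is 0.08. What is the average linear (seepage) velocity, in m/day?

2.40

Hydraulic gradient i = (31.41 − 30.95) / 796 = 0.46 / 796 = 0.0005779.
Darcy flux q = K · i = 332.0 × 0.0005779 = 0.1919 m/day.
Seepage velocity v = q / n_e = 0.1919 / 0.08 = 2.398 m/day.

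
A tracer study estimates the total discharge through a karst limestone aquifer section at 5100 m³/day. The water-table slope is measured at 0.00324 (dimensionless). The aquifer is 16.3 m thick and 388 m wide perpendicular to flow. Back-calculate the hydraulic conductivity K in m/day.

249

Cross-sectional area A = 388 × 16.3 = 6324 m².
Hydraulic gradient i = 0.00324.
From Q = K·A·i, K = Q / (A·i) = 5100 / (6324 × 0.003240) = 248.9 m/day.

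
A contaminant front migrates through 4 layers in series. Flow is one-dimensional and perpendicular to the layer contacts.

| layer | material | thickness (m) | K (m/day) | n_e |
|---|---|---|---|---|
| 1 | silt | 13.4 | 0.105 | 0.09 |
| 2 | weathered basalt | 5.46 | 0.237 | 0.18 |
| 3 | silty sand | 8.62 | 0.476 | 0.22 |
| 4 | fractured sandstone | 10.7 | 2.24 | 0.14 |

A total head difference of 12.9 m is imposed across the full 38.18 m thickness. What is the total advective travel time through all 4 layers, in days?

With flow normal to the layers, continuity requires the same specific discharge q through every layer.
Σ(b_i/K_i) = 13.4/0.105 + 5.46/0.237 + 8.62/0.476 + 10.7/2.24 = 173.5 d.
q = Δh / Σ(b_i/K_i) = 12.9 / 173.5 = 0.07433 m/day.
In each layer the seepage velocity is v_i = q/n_i, so the layer transit time is t_i = b_i·n_i / q:
  layer 1 (silt): t_1 = 13.4 × 0.09 / 0.07433 = 16.22 d
  layer 2 (weathered basalt): t_2 = 5.46 × 0.18 / 0.07433 = 13.22 d
  layer 3 (silty sand): t_3 = 8.62 × 0.22 / 0.07433 = 25.51 d
  layer 4 (fractured sandstone): t_4 = 10.7 × 0.14 / 0.07433 = 20.15 d
Total t = Σ t_i = 75.11 days.

75.1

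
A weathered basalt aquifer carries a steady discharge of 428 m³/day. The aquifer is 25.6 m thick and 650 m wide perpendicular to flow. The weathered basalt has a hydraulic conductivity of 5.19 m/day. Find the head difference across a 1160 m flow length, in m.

5.75

Cross-sectional area A = 650 × 25.6 = 16640 m².
From Q = K·A·i, i = Q / (K·A) = 428 / (5.190 × 16640) = 0.004956.
Head loss Δh = i · L = 0.004956 × 1160 = 5.749 m.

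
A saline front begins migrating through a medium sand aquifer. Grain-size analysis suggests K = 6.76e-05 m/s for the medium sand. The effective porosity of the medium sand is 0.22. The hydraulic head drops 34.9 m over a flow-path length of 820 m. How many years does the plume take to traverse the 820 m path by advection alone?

Convert K: 6.76e-05 m/s × 86400 = 5.841 m/day.
Hydraulic gradient i = Δh / L = 34.9 / 820 = 0.04256.
Darcy flux q = K · i = 5.841 × 0.04256 = 0.2486 m/day.
Seepage velocity v = q / n_e = 0.2486 / 0.22 = 1.130 m/day.
Travel time t = L / v = 820 / 1.130 = 725.7 days = 1.987 years.

1.99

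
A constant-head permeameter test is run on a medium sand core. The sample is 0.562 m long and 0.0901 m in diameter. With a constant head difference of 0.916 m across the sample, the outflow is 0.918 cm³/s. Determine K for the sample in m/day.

Cross-sectional area A = π·(d/2)² = π × (0.0901/2)² = 0.006376 m².
Convert discharge: 0.918 cm³/s = 9.180e-07 m³/s.
Darcy's law rearranged: K = Q·L / (A·Δh) = 9.180e-07 × 0.562 / (0.006376 × 0.916) = 8.834e-05 m/s = 7.632 m/day.

7.63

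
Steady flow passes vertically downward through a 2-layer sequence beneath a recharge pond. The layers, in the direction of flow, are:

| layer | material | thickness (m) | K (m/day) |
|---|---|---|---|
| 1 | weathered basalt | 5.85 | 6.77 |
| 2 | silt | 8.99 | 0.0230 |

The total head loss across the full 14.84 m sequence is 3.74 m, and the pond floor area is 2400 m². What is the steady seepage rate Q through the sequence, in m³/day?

22.9

Flow is perpendicular to layering, so the layers act in series and the equivalent K is the thickness-weighted harmonic mean.
Total thickness L = 5.85 + 8.99 = 14.84 m.
Σ(b_i/K_i) = 5.85/6.77 + 8.99/0.0230 = 391.7 d.
K_eq = L / Σ(b_i/K_i) = 14.84 / 391.7 = 0.03788 m/day.
Q = K_eq · A · (Δh/L) = 0.03788 × 2400 × (3.74/14.84) = 22.91 m³/day.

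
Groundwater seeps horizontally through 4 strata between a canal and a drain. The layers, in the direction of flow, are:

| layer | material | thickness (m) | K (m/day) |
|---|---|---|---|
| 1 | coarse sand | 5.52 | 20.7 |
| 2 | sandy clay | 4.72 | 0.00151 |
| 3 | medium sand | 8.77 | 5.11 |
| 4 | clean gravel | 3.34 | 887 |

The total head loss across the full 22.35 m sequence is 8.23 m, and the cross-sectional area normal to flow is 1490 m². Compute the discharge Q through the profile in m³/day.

Flow is perpendicular to layering, so the layers act in series and the equivalent K is the thickness-weighted harmonic mean.
Total thickness L = 5.52 + 4.72 + 8.77 + 3.34 = 22.35 m.
Σ(b_i/K_i) = 5.52/20.7 + 4.72/0.00151 + 8.77/5.11 + 3.34/887 = 3128 d.
K_eq = L / Σ(b_i/K_i) = 22.35 / 3128 = 0.007146 m/day.
Q = K_eq · A · (Δh/L) = 0.007146 × 1490 × (8.23/22.35) = 3.921 m³/day.

3.92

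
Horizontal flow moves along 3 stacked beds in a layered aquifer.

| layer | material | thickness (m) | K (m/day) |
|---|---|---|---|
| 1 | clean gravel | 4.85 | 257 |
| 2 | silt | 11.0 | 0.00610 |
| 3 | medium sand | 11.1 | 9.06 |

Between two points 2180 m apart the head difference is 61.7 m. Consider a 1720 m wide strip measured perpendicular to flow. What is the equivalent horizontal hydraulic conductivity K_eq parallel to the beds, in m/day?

50.0

Flow is parallel to layering, so each bed carries its own Darcy discharge and the transmissivities add.
Σ(K_i·b_i) = 257×4.85 + 0.00610×11.0 + 9.06×11.1 = 1347 m²/day.
Total thickness b = 26.95 m, so K_eq = Σ(K_i·b_i)/b = 49.98 m/day.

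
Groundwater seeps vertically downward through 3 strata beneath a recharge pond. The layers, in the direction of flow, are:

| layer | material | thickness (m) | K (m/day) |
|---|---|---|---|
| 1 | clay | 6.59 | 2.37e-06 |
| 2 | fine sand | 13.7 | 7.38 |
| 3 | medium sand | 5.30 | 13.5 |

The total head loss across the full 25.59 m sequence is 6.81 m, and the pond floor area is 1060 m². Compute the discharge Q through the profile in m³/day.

0.00260

Flow is perpendicular to layering, so the layers act in series and the equivalent K is the thickness-weighted harmonic mean.
Total thickness L = 6.59 + 13.7 + 5.30 = 25.59 m.
Σ(b_i/K_i) = 6.59/2.37e-06 + 13.7/7.38 + 5.30/13.5 = 2.781e+06 d.
K_eq = L / Σ(b_i/K_i) = 25.59 / 2.781e+06 = 9.203e-06 m/day.
Q = K_eq · A · (Δh/L) = 9.203e-06 × 1060 × (6.81/25.59) = 0.002596 m³/day.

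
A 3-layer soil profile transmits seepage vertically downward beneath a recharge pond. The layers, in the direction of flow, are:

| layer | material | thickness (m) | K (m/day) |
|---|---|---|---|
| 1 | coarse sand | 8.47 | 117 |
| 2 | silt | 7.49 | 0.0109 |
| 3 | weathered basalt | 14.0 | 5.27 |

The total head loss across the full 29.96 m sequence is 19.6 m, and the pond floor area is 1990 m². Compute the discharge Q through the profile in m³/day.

56.5

Flow is perpendicular to layering, so the layers act in series and the equivalent K is the thickness-weighted harmonic mean.
Total thickness L = 8.47 + 7.49 + 14.0 = 29.96 m.
Σ(b_i/K_i) = 8.47/117 + 7.49/0.0109 + 14.0/5.27 = 689.9 d.
K_eq = L / Σ(b_i/K_i) = 29.96 / 689.9 = 0.04343 m/day.
Q = K_eq · A · (Δh/L) = 0.04343 × 1990 × (19.6/29.96) = 56.54 m³/day.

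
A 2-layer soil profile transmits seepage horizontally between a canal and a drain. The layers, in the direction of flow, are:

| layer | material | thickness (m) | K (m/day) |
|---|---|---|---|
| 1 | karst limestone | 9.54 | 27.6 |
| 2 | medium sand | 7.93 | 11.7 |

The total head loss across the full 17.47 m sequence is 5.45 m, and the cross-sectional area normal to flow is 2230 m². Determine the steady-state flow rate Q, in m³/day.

11900

Flow is perpendicular to layering, so the layers act in series and the equivalent K is the thickness-weighted harmonic mean.
Total thickness L = 9.54 + 7.93 = 17.47 m.
Σ(b_i/K_i) = 9.54/27.6 + 7.93/11.7 = 1.023 d.
K_eq = L / Σ(b_i/K_i) = 17.47 / 1.023 = 17.07 m/day.
Q = K_eq · A · (Δh/L) = 17.07 × 2230 × (5.45/17.47) = 11875 m³/day.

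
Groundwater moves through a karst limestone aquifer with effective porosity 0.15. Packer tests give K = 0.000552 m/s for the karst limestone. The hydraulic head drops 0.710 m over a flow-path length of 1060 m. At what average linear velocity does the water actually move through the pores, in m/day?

Convert K: 0.000552 m/s × 86400 = 47.69 m/day.
Hydraulic gradient i = Δh / L = 0.710 / 1060 = 0.0006698.
Darcy flux q = K · i = 47.69 × 0.0006698 = 0.03195 m/day.
Seepage velocity v = q / n_e = 0.03195 / 0.15 = 0.2130 m/day.

0.213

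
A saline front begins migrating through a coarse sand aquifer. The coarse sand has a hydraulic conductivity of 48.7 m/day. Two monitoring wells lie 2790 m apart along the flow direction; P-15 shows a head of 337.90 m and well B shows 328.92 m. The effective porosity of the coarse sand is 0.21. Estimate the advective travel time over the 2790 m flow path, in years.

Hydraulic gradient i = (337.90 − 328.92) / 2790 = 8.98 / 2790 = 0.003219.
Darcy flux q = K · i = 48.70 × 0.003219 = 0.1567 m/day.
Seepage velocity v = q / n_e = 0.1567 / 0.21 = 0.7464 m/day.
Travel time t = L / v = 2790 / 0.7464 = 3738 days = 10.23 years.

10.2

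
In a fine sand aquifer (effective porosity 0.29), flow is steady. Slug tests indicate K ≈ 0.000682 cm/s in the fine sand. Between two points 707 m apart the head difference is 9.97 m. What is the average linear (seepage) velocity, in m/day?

Convert K: 0.000682 cm/s × 864 = 0.5892 m/day.
Hydraulic gradient i = Δh / L = 9.97 / 707 = 0.01410.
Darcy flux q = K · i = 0.5892 × 0.01410 = 0.008309 m/day.
Seepage velocity v = q / n_e = 0.008309 / 0.29 = 0.02865 m/day.

0.0287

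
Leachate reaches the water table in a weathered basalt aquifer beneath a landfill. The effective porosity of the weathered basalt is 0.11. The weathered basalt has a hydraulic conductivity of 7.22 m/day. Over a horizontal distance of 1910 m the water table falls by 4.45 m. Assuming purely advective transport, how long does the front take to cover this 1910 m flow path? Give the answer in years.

Hydraulic gradient i = Δh / L = 4.45 / 1910 = 0.002330.
Darcy flux q = K · i = 7.220 × 0.002330 = 0.01682 m/day.
Seepage velocity v = q / n_e = 0.01682 / 0.11 = 0.1529 m/day.
Travel time t = L / v = 1910 / 0.1529 = 12490 days = 34.20 years.

34.2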